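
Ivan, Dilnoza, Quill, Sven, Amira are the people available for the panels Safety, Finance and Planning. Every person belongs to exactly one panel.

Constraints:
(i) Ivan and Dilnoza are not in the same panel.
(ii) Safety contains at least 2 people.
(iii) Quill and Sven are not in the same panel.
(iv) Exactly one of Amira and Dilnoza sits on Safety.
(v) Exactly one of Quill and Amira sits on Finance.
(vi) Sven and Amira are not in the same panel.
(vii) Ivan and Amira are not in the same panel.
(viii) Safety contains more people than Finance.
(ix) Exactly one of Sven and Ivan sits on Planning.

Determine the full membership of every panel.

Safety = {Dilnoza, Sven}; Finance = {Amira}; Planning = {Ivan, Quill}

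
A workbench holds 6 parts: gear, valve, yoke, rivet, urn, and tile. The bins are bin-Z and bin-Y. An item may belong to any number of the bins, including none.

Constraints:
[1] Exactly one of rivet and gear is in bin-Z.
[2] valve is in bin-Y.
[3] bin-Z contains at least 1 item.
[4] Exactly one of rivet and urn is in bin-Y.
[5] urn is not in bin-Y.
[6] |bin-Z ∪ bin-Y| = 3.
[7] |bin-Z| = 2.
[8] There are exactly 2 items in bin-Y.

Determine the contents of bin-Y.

bin-Y = {rivet, valve}

From (2): valve ∈ bin-Y.
From (5): urn ∉ bin-Y.
(4) (exactly one): rivet ∈ bin-Y.
(8): bin-Y already has 2, so the rest are out.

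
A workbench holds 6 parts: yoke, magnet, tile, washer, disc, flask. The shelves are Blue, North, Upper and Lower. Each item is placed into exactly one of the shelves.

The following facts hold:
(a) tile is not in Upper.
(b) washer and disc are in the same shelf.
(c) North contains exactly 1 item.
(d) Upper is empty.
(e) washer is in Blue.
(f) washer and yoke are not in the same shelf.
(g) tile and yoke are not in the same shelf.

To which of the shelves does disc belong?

disc: Blue

From (a): tile ∉ Upper.
From (e): washer ∈ Blue.
(b): disc matches washer: disc ∈ Blue.
(d): Upper already has 0, so the rest are out.
(f): yoke ∉ Blue.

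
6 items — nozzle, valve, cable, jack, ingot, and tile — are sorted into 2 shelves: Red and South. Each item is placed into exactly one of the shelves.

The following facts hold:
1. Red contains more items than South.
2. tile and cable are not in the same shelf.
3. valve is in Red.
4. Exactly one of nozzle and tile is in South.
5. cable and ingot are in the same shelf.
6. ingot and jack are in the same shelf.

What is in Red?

Red = {cable, ingot, jack, nozzle, valve}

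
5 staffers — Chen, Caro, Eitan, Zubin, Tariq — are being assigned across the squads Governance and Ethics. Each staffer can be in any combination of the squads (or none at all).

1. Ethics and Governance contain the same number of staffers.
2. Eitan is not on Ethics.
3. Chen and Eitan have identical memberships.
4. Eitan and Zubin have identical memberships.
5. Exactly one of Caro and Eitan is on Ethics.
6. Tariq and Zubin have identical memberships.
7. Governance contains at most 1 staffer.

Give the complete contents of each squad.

From (2): Eitan ∉ Ethics.
(3): Chen matches Eitan: Chen ∉ Ethics.
(4): Zubin matches Eitan: Zubin ∉ Ethics.
(5) (exactly one): Caro ∈ Ethics.
(6): Tariq matches Zubin: Tariq ∉ Ethics.
Suppose Chen ∈ Governance: no assignment then satisfies all the clues, so Chen ∉ Governance.

Governance = {Caro}; Ethics = {Caro}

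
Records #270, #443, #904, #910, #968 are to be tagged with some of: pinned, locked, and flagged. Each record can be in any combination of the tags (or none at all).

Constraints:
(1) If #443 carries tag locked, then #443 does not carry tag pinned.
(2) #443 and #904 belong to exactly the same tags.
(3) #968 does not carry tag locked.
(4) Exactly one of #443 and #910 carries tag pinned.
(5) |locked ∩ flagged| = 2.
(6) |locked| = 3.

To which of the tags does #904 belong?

#904: flagged, locked

From (3): #968 ∉ locked.
Suppose #904 ∈ pinned: no assignment then satisfies all the clues, so #904 ∉ pinned.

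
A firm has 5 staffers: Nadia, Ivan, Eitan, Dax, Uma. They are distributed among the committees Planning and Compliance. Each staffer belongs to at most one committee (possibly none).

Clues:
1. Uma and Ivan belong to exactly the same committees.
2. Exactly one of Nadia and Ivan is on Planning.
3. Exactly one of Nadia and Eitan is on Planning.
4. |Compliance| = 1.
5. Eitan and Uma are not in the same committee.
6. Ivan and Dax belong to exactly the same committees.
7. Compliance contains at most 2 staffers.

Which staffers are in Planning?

Planning = {Nadia}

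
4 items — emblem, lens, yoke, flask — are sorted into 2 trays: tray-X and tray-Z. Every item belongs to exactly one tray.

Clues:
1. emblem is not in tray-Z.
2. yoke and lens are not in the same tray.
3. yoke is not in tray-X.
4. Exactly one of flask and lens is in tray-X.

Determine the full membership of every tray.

tray-X = {emblem, lens}; tray-Z = {flask, yoke}

From (1): emblem ∉ tray-Z.
From (3): yoke ∉ tray-X.
Only one tray left: emblem ∈ tray-X.
Only one tray left: yoke ∈ tray-Z.
(2): lens ∉ tray-Z.
Only one tray left: lens ∈ tray-X.
(4) (exactly one): flask ∉ tray-X.
Only one tray left: flask ∈ tray-Z.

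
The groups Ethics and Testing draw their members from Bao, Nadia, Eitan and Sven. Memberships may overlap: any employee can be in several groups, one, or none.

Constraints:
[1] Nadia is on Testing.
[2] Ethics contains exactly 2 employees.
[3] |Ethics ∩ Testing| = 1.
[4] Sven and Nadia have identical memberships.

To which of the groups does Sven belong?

Sven: Testing

From (1): Nadia ∈ Testing.
(4): Sven matches Nadia: Sven ∈ Testing.
Suppose Sven ∈ Ethics: no assignment then satisfies all the clues, so Sven ∉ Ethics.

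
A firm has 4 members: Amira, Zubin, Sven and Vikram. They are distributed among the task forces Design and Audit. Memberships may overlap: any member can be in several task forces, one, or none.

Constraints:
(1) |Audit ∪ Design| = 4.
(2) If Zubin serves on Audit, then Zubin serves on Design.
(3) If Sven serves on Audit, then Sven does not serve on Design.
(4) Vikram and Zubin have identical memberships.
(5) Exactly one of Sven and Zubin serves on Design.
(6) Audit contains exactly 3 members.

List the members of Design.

Design = {Amira, Vikram, Zubin}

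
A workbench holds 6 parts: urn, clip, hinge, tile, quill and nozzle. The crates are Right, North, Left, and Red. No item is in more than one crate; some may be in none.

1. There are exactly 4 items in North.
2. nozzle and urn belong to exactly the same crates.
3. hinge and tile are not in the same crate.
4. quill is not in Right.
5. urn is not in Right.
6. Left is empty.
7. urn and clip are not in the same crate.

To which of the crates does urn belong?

urn: North

From (4): quill ∉ Right.
From (5): urn ∉ Right.
(2): nozzle matches urn: nozzle ∉ Right.
(6): Left already has 0, so the rest are out.
Suppose urn ∉ North: no assignment then satisfies all the clues, so urn ∈ North.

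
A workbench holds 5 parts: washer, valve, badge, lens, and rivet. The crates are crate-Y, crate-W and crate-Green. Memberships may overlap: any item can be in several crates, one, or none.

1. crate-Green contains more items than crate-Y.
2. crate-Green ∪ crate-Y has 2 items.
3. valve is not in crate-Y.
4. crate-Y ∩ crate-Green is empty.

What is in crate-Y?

From (3): valve ∉ crate-Y.
Suppose washer ∈ crate-Y: no assignment then satisfies all the clues, so washer ∉ crate-Y.

crate-Y = {}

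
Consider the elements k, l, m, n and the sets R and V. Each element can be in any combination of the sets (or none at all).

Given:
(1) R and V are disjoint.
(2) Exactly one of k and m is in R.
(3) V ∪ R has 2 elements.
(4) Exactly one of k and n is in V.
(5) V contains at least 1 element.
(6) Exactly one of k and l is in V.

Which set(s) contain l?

l: none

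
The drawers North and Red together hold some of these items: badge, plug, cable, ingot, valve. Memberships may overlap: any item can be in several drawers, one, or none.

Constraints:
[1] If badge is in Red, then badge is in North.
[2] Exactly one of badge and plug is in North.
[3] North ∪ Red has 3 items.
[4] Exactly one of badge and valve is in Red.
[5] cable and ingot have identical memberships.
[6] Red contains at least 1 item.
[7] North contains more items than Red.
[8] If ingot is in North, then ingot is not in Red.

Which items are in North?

North = {badge, cable, ingot}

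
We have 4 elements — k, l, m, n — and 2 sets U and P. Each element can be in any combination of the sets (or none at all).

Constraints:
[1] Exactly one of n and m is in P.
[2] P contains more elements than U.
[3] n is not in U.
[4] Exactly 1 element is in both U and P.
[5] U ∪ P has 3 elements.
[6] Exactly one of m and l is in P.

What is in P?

P = {k, l, n}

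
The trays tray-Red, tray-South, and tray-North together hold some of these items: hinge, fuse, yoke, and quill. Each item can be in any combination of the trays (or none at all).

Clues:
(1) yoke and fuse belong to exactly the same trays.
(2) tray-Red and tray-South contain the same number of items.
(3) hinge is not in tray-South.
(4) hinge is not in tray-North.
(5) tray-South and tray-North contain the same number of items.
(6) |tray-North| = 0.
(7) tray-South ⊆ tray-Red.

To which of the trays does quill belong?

quill: none

From (3): hinge ∉ tray-South.
From (4): hinge ∉ tray-North.
(6): tray-North already has 0, so the rest are out.
Suppose quill ∈ tray-Red: no assignment then satisfies all the clues, so quill ∉ tray-Red.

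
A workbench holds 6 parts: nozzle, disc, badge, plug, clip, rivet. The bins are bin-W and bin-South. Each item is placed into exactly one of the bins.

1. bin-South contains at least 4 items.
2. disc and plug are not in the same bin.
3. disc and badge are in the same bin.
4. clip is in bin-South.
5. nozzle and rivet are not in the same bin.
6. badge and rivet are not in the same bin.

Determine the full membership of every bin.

bin-W = {plug, rivet}; bin-South = {badge, clip, disc, nozzle}

From (4): clip ∈ bin-South.
Suppose nozzle ∈ bin-W: no assignment then satisfies all the clues, so nozzle ∉ bin-W.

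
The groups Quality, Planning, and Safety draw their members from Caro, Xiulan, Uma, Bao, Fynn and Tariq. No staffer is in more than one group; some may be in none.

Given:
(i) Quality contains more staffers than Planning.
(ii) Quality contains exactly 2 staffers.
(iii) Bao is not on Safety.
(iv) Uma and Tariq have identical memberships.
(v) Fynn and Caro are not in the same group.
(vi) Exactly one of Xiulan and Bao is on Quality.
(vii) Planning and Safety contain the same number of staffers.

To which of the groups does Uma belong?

Uma: none

From (iii): Bao ∉ Safety.
Suppose Uma ∈ Quality: no assignment then satisfies all the clues, so Uma ∉ Quality.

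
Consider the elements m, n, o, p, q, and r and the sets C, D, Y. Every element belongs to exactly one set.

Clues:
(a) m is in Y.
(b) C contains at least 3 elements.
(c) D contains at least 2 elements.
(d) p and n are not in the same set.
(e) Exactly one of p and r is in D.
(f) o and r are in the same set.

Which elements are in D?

D = {p, q}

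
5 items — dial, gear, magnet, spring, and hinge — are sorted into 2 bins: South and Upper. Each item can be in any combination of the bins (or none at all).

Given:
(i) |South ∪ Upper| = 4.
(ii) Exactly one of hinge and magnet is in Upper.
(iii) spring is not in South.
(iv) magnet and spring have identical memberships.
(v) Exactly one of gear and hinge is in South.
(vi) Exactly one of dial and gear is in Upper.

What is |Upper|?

3

From (iii): spring ∉ South.
(iv): magnet matches spring: magnet ∉ South.
Suppose magnet ∉ Upper: no assignment then satisfies all the clues, so magnet ∈ Upper.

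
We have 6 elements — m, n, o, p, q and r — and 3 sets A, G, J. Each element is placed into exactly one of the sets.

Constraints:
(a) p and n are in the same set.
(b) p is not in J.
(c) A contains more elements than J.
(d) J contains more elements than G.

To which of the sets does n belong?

n: A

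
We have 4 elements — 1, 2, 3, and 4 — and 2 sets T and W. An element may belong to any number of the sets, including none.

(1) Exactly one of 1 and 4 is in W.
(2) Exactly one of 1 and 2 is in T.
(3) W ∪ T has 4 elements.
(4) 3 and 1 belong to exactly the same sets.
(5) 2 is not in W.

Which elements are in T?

T = {2, 4}

From (5): 2 ∉ W.
Suppose 1 ∈ T: no assignment then satisfies all the clues, so 1 ∉ T.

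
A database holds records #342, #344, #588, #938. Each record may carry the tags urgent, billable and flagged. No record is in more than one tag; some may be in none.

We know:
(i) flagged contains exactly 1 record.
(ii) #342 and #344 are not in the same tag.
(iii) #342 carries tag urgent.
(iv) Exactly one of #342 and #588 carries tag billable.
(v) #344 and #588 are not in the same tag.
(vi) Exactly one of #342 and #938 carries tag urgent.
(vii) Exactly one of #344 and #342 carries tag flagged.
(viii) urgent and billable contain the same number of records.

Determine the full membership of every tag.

urgent = {#342}; billable = {#588}; flagged = {#344}

From (iii): #342 ∈ urgent.
(ii): #344 ∉ urgent.
(iv) (exactly one): #588 ∈ billable.
(v): #344 ∉ billable.
(vi) (exactly one): #938 ∉ urgent.
(vii) (exactly one): #344 ∈ flagged.
(i): flagged already has 1, so the rest are out.
Suppose #938 ∈ billable: no assignment then satisfies all the clues, so #938 ∉ billable.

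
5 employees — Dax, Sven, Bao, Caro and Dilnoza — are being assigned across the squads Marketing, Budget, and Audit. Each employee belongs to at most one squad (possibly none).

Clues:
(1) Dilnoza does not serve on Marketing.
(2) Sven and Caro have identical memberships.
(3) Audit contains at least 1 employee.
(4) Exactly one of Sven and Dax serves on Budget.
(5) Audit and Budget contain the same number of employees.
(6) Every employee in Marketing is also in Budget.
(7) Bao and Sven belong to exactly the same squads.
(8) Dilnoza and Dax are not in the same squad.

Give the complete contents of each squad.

Marketing = {}; Budget = {Dax}; Audit = {Dilnoza}

From (1): Dilnoza ∉ Marketing.
Suppose Dax ∈ Marketing: no assignment then satisfies all the clues, so Dax ∉ Marketing.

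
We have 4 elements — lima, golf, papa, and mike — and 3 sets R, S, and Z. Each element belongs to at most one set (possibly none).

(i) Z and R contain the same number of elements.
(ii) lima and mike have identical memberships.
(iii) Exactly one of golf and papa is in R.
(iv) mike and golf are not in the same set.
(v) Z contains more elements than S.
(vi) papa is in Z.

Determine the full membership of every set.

R = {golf}; S = {}; Z = {papa}

From (vi): papa ∈ Z.
(iii) (exactly one): golf ∈ R.
(iv): mike ∉ R.
(ii): lima matches mike: lima ∉ R.
Suppose lima ∈ S: no assignment then satisfies all the clues, so lima ∉ S.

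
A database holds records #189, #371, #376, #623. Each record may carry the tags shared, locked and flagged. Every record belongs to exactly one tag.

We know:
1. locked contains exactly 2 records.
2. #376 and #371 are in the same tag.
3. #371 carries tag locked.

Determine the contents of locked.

From (3): #371 ∈ locked.
(2): #376 matches #371: #376 ∉ shared.
(2): #376 matches #371: #376 ∈ locked.
(1): locked already has 2, so the rest are out.

locked = {#371, #376}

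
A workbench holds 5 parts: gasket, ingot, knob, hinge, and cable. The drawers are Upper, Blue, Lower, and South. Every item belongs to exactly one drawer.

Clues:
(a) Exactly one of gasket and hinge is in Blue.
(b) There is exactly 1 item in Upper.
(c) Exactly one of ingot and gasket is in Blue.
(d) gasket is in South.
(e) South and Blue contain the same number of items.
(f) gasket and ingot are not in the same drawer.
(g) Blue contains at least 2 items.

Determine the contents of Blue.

From (d): gasket ∈ South.
(a) (exactly one): hinge ∈ Blue.
(c) (exactly one): ingot ∈ Blue.
Suppose knob ∈ Blue: no assignment then satisfies all the clues, so knob ∉ Blue.

Blue = {hinge, ingot}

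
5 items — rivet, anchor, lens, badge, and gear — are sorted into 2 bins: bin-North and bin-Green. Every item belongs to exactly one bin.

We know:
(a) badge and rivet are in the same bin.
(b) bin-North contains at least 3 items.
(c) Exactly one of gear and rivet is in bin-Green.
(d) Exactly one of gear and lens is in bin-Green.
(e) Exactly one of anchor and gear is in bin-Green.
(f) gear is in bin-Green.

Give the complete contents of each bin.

bin-North = {anchor, badge, lens, rivet}; bin-Green = {gear}

From (f): gear ∈ bin-Green.
(c) (exactly one): rivet ∉ bin-Green.
(d) (exactly one): lens ∉ bin-Green.
(e) (exactly one): anchor ∉ bin-Green.
Only one bin left: rivet ∈ bin-North.
Only one bin left: anchor ∈ bin-North.
Only one bin left: lens ∈ bin-North.
(a): badge matches rivet: badge ∈ bin-North.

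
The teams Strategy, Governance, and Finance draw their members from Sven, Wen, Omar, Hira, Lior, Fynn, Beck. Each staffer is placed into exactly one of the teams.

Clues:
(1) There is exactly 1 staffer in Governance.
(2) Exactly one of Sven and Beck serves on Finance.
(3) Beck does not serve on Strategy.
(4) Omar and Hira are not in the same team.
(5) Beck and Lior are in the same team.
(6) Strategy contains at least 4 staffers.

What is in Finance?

Finance = {Beck, Lior}

From (3): Beck ∉ Strategy.
(5): Lior matches Beck: Lior ∉ Strategy.
Suppose Sven ∈ Finance: no assignment then satisfies all the clues, so Sven ∉ Finance.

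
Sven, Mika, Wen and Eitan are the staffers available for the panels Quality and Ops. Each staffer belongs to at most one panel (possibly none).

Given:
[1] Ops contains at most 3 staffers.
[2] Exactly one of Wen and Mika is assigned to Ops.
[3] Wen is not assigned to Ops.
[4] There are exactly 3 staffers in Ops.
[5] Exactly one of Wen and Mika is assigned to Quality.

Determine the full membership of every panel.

From (3): Wen ∉ Ops.
(2) (exactly one): Mika ∈ Ops.
(4): only 3 candidates remain for Ops, so all are in.
(5) (exactly one): Wen ∈ Quality.

Quality = {Wen}; Ops = {Eitan, Mika, Sven}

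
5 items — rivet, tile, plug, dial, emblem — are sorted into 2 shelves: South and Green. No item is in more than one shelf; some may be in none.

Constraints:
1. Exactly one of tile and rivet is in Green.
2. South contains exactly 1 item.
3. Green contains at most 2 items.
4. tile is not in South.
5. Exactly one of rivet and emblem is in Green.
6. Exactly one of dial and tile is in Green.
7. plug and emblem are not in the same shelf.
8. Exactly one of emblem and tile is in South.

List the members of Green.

From (4): tile ∉ South.
(8) (exactly one): emblem ∈ South.
(2): South already has 1, so the rest are out.
(5) (exactly one): rivet ∈ Green.
(1) (exactly one): tile ∉ Green.
(6) (exactly one): dial ∈ Green.
(3): Green already has 2, so the rest are out.

Green = {dial, rivet}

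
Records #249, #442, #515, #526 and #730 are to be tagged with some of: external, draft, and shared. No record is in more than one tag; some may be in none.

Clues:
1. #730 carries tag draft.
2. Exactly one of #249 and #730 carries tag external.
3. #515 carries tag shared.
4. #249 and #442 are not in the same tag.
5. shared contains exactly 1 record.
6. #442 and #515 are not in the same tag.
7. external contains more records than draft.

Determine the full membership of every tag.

external = {#249, #526}; draft = {#730}; shared = {#515}

From (1): #730 ∈ draft.
From (3): #515 ∈ shared.
(2) (exactly one): #249 ∈ external.
(4): #442 ∉ external.
(5): shared already has 1, so the rest are out.
Suppose #442 ∈ draft: no assignment then satisfies all the clues, so #442 ∉ draft.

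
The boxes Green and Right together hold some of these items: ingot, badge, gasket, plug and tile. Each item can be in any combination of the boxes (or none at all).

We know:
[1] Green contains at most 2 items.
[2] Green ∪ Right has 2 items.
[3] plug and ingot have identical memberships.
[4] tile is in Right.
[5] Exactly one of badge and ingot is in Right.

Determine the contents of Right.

From (4): tile ∈ Right.
Suppose ingot ∈ Right: no assignment then satisfies all the clues, so ingot ∉ Right.

Right = {badge, tile}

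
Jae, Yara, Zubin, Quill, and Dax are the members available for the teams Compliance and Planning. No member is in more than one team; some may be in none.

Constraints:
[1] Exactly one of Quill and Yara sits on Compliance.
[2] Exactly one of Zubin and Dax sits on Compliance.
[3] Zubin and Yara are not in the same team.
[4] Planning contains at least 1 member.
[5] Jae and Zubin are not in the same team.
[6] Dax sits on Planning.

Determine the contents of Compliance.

Compliance = {Quill, Zubin}

From (6): Dax ∈ Planning.
(2) (exactly one): Zubin ∈ Compliance.
(3): Yara ∉ Compliance.
(5): Jae ∉ Compliance.
(1) (exactly one): Quill ∈ Compliance.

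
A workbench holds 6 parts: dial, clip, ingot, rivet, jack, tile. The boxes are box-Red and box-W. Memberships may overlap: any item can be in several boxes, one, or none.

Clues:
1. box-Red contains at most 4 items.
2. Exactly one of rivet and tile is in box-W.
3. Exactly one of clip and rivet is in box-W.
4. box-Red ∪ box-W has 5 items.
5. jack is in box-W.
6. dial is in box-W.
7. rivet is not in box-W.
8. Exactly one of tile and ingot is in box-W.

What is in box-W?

box-W = {clip, dial, jack, tile}

From (5): jack ∈ box-W.
From (6): dial ∈ box-W.
From (7): rivet ∉ box-W.
(2) (exactly one): tile ∈ box-W.
(3) (exactly one): clip ∈ box-W.
(8) (exactly one): ingot ∉ box-W.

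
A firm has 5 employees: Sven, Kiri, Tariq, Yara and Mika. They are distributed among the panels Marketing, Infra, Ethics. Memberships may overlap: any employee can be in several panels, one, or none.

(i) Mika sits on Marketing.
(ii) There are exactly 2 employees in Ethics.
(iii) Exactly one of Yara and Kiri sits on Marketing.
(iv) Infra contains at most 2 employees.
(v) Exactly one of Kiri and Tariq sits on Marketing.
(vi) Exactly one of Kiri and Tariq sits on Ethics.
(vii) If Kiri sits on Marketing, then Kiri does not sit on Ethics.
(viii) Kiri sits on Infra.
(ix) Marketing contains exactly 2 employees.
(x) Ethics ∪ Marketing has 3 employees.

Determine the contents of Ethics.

Ethics = {Mika, Tariq}

From (i): Mika ∈ Marketing.
From (viii): Kiri ∈ Infra.
Suppose Sven ∈ Ethics: no assignment then satisfies all the clues, so Sven ∉ Ethics.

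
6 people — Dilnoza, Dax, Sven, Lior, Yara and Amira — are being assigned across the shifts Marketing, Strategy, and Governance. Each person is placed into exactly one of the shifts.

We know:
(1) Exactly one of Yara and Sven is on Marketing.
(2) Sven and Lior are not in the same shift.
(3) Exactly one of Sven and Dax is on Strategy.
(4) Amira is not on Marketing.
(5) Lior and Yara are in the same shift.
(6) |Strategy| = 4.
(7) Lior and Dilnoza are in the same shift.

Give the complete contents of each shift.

Marketing = {Sven}; Strategy = {Dax, Dilnoza, Lior, Yara}; Governance = {Amira}

From (4): Amira ∉ Marketing.
Suppose Dilnoza ∈ Marketing: no assignment then satisfies all the clues, so Dilnoza ∉ Marketing.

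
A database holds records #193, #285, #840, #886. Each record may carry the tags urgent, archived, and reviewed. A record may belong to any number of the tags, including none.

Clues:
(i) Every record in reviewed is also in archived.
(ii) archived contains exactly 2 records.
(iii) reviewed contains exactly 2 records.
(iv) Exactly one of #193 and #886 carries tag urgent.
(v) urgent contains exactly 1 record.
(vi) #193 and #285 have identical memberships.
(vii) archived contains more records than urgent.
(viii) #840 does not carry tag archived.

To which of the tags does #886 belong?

#886: urgent

From (viii): #840 ∉ archived.
(i) contrapositive: #840 ∉ reviewed.
Suppose #886 ∉ urgent: no assignment then satisfies all the clues, so #886 ∈ urgent.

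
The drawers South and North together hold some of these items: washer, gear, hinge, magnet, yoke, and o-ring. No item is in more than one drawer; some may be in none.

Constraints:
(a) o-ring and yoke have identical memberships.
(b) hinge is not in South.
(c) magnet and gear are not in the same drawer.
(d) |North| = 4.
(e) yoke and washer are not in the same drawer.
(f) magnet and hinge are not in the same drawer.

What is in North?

North = {gear, hinge, o-ring, yoke}

From (b): hinge ∉ South.
Suppose washer ∈ North: no assignment then satisfies all the clues, so washer ∉ North.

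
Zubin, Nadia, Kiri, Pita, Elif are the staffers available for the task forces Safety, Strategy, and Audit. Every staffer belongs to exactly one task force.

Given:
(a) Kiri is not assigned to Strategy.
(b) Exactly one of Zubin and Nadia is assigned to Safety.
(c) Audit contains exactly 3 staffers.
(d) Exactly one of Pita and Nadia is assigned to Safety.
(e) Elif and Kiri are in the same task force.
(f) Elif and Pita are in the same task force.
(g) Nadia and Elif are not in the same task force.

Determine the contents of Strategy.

Strategy = {Zubin}

From (a): Kiri ∉ Strategy.
(e): Elif matches Kiri: Elif ∉ Strategy.
(f): Pita matches Elif: Pita ∉ Strategy.
Suppose Zubin ∉ Strategy: no assignment then satisfies all the clues, so Zubin ∈ Strategy.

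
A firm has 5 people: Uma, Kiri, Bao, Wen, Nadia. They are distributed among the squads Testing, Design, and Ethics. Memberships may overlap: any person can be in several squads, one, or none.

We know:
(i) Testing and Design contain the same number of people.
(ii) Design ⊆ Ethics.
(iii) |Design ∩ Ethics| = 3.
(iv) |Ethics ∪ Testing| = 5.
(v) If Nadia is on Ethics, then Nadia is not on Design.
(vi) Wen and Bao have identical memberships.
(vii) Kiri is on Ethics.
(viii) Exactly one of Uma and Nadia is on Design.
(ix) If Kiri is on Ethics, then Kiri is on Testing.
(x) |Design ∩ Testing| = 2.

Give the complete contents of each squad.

Testing = {Bao, Kiri, Wen}; Design = {Bao, Uma, Wen}; Ethics = {Bao, Kiri, Nadia, Uma, Wen}

From (vii): Kiri ∈ Ethics.
(ix): Kiri ∈ Testing.
Suppose Uma ∈ Testing: no assignment then satisfies all the clues, so Uma ∉ Testing.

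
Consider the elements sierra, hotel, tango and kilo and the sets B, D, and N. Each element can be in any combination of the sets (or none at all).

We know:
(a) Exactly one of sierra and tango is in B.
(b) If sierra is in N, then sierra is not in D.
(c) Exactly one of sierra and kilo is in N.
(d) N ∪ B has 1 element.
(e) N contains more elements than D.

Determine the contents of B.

B = {sierra}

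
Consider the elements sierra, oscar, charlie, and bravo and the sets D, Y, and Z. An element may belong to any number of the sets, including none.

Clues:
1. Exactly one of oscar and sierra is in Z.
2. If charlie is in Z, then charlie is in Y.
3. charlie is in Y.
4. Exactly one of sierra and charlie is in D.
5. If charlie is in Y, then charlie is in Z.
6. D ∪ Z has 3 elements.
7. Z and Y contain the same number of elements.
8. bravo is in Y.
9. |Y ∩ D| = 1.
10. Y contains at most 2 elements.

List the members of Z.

Z = {charlie, sierra}

From (3): charlie ∈ Y.
From (8): bravo ∈ Y.
(5): charlie ∈ Z.
(10): Y already has 2, so the rest are out.
Suppose sierra ∉ Z: no assignment then satisfies all the clues, so sierra ∈ Z.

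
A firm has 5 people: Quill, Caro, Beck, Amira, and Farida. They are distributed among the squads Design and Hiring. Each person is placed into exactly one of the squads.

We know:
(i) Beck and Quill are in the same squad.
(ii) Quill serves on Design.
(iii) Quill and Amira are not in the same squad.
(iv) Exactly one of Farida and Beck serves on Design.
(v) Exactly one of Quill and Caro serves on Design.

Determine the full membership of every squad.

Design = {Beck, Quill}; Hiring = {Amira, Caro, Farida}

From (ii): Quill ∈ Design.
(i): Beck matches Quill: Beck ∈ Design.
(iii): Amira ∉ Design.
(iv) (exactly one): Farida ∉ Design.
(v) (exactly one): Caro ∉ Design.
Only one squad left: Caro ∈ Hiring.
Only one squad left: Amira ∈ Hiring.
Only one squad left: Farida ∈ Hiring.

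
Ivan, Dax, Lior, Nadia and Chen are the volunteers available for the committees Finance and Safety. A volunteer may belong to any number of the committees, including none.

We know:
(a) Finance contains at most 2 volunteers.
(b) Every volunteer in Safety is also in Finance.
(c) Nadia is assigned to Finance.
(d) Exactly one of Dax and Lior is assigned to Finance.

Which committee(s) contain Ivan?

Ivan: none

From (c): Nadia ∈ Finance.
Suppose Ivan ∈ Finance: no assignment then satisfies all the clues, so Ivan ∉ Finance.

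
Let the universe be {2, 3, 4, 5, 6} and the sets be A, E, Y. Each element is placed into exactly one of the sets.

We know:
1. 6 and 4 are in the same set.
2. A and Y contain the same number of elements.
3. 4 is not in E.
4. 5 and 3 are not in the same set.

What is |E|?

1

From (3): 4 ∉ E.
(1): 6 matches 4: 6 ∉ E.
Suppose 2 ∈ E: no assignment then satisfies all the clues, so 2 ∉ E.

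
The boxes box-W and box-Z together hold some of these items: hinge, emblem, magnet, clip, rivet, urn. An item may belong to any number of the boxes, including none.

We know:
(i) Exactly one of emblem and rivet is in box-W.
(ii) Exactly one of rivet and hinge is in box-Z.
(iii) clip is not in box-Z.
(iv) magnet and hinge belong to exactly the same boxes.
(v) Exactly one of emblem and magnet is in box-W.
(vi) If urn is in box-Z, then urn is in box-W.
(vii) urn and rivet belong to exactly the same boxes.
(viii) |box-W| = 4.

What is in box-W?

From (iii): clip ∉ box-Z.
Suppose hinge ∉ box-W: no assignment then satisfies all the clues, so hinge ∈ box-W.

box-W = {hinge, magnet, rivet, urn}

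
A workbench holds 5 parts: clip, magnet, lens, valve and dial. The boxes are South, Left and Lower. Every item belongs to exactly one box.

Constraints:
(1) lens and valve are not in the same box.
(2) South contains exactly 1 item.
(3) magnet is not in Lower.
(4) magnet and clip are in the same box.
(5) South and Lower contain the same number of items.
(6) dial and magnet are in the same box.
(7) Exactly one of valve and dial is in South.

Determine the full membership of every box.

South = {valve}; Left = {clip, dial, magnet}; Lower = {lens}

From (3): magnet ∉ Lower.
(4): clip matches magnet: clip ∉ Lower.
(6): dial matches magnet: dial ∉ Lower.
Suppose clip ∈ South: no assignment then satisfies all the clues, so clip ∉ South.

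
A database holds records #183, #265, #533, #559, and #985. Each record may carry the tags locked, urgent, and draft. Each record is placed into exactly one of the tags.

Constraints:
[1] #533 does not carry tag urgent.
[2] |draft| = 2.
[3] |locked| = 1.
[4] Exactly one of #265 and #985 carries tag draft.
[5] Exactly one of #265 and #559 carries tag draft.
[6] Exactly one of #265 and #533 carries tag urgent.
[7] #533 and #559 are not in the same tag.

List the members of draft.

draft = {#559, #985}

From (1): #533 ∉ urgent.
(6) (exactly one): #265 ∈ urgent.
(4) (exactly one): #985 ∈ draft.
(5) (exactly one): #559 ∈ draft.
(7): #533 ∉ draft.
Only one tag left: #533 ∈ locked.
(2): draft already has 2, so the rest are out.
(3): locked already has 1, so the rest are out.
Only one tag left: #183 ∈ urgent.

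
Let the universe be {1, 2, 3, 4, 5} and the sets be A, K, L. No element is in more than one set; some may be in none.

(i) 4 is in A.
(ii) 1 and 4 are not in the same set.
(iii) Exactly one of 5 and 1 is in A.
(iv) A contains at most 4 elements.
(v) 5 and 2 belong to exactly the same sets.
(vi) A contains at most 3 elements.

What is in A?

A = {2, 4, 5}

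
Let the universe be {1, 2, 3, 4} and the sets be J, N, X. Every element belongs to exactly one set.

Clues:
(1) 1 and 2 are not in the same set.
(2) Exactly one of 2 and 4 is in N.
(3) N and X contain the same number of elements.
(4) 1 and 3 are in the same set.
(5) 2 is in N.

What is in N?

From (5): 2 ∈ N.
(1): 1 ∉ N.
(2) (exactly one): 4 ∉ N.
(4): 3 matches 1: 3 ∉ N.

N = {2}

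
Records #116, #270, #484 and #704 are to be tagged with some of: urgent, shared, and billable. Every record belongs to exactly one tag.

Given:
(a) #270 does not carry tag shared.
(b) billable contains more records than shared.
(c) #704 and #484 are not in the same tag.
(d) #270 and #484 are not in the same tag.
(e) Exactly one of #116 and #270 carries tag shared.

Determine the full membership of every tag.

urgent = {#484}; shared = {#116}; billable = {#270, #704}

From (a): #270 ∉ shared.
(e) (exactly one): #116 ∈ shared.
Suppose #270 ∈ urgent: no assignment then satisfies all the clues, so #270 ∉ urgent.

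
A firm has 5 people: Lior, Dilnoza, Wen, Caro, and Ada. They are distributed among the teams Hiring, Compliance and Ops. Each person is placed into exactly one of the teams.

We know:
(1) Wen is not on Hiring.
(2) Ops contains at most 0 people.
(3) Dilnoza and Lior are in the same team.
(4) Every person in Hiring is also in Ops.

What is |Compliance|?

From (1): Wen ∉ Hiring.
(2): Ops already has 0, so the rest are out.
(4) contrapositive: Lior ∉ Hiring.
(4) contrapositive: Dilnoza ∉ Hiring.
(4) contrapositive: Caro ∉ Hiring.
(4) contrapositive: Ada ∉ Hiring.
Only one team left: Lior ∈ Compliance.
Only one team left: Dilnoza ∈ Compliance.
Only one team left: Wen ∈ Compliance.
Only one team left: Caro ∈ Compliance.
Only one team left: Ada ∈ Compliance.

5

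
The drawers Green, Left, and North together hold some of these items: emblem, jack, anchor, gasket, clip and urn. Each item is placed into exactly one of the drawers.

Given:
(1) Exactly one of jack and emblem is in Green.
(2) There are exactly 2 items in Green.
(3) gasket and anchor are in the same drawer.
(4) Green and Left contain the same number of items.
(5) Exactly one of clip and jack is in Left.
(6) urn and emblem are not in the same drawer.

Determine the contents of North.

North = {anchor, gasket}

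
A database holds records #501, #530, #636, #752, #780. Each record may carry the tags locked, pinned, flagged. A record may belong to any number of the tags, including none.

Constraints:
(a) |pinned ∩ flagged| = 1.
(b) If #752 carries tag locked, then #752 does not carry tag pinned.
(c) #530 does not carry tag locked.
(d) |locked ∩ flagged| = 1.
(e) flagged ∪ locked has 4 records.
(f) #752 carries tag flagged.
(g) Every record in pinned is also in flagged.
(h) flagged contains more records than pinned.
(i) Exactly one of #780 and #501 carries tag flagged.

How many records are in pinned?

1

From (c): #530 ∉ locked.
From (f): #752 ∈ flagged.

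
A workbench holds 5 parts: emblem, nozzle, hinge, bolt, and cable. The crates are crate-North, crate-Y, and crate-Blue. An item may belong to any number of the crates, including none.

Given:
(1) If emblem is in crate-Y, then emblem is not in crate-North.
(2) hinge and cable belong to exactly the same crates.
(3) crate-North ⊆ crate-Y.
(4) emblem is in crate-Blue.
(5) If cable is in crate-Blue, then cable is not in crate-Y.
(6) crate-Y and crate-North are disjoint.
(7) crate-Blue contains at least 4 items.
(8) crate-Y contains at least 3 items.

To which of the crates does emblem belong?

From (4): emblem ∈ crate-Blue.
Suppose emblem ∈ crate-North: no assignment then satisfies all the clues, so emblem ∉ crate-North.

emblem: crate-Blue, crate-Y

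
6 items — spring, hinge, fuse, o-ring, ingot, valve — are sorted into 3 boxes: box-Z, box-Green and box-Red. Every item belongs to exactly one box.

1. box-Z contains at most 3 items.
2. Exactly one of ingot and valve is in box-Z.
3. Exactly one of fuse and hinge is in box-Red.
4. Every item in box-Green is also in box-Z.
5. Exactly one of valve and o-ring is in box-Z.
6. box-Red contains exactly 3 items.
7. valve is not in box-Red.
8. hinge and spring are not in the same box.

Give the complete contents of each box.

box-Z = {fuse, spring, valve}; box-Green = {}; box-Red = {hinge, ingot, o-ring}

From (7): valve ∉ box-Red.
Suppose spring ∉ box-Z: no assignment then satisfies all the clues, so spring ∈ box-Z.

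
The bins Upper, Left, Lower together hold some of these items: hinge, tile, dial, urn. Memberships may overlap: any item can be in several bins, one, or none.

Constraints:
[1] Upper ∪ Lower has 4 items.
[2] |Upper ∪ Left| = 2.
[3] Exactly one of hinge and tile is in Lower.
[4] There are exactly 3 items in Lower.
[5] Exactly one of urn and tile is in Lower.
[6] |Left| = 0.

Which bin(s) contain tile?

tile: Upper

(6): Left already has 0, so the rest are out.
Suppose tile ∉ Upper: no assignment then satisfies all the clues, so tile ∈ Upper.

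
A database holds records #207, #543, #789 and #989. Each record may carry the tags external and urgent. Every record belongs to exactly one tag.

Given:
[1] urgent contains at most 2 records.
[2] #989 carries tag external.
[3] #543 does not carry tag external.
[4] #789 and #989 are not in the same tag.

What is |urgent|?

From (2): #989 ∈ external.
From (3): #543 ∉ external.
(4): #789 ∉ external.
Only one tag left: #543 ∈ urgent.
Only one tag left: #789 ∈ urgent.
(1): urgent already has 2, so the rest are out.
Only one tag left: #207 ∈ external.

2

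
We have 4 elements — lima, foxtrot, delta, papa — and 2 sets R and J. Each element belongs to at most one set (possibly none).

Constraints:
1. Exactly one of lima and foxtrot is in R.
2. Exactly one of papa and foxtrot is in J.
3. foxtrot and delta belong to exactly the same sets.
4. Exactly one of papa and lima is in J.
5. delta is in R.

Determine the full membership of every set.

From (5): delta ∈ R.
(3): foxtrot matches delta: foxtrot ∈ R.
(1) (exactly one): lima ∉ R.
(2) (exactly one): papa ∈ J.
(4) (exactly one): lima ∉ J.

R = {delta, foxtrot}; J = {papa}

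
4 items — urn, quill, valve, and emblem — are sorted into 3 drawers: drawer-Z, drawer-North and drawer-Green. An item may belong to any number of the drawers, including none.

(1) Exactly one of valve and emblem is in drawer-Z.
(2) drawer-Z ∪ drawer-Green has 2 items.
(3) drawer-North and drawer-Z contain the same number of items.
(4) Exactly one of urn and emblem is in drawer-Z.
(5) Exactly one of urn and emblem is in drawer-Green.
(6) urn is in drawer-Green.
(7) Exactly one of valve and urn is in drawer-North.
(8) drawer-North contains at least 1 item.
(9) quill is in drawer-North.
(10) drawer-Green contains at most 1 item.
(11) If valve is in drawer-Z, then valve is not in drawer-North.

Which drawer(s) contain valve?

valve: drawer-Z

From (6): urn ∈ drawer-Green.
From (9): quill ∈ drawer-North.
(5) (exactly one): emblem ∉ drawer-Green.
(10): drawer-Green already has 1, so the rest are out.
Suppose valve ∉ drawer-Z: no assignment then satisfies all the clues, so valve ∈ drawer-Z.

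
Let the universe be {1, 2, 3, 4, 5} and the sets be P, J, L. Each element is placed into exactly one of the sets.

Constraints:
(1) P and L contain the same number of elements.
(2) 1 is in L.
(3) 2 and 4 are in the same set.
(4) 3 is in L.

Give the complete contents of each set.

From (2): 1 ∈ L.
From (4): 3 ∈ L.
Suppose 2 ∉ P: no assignment then satisfies all the clues, so 2 ∈ P.

P = {2, 4}; J = {5}; L = {1, 3}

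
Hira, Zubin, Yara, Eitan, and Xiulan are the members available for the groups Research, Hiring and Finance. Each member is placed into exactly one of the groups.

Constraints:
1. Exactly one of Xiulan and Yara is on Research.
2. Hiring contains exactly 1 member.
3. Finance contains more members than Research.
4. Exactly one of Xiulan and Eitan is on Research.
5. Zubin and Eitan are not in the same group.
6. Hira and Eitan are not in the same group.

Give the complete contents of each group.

Research = {Xiulan}; Hiring = {Eitan}; Finance = {Hira, Yara, Zubin}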